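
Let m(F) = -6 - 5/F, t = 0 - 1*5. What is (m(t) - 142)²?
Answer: 21609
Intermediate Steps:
t = -5 (t = 0 - 5 = -5)
m(F) = -6 - 5/F
(m(t) - 142)² = ((-6 - 5/(-5)) - 142)² = ((-6 - 5*(-⅕)) - 142)² = ((-6 + 1) - 142)² = (-5 - 142)² = (-147)² = 21609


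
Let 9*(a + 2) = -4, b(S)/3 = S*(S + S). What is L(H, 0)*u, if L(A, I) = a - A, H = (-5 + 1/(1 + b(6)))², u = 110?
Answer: -1277260820/423801 ≈ -3013.8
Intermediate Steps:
b(S) = 6*S² (b(S) = 3*(S*(S + S)) = 3*(S*(2*S)) = 3*(2*S²) = 6*S²)
a = -22/9 (a = -2 + (⅑)*(-4) = -2 - 4/9 = -22/9 ≈ -2.4444)
H = 1175056/47089 (H = (-5 + 1/(1 + 6*6²))² = (-5 + 1/(1 + 6*36))² = (-5 + 1/(1 + 216))² = (-5 + 1/217)² = (-1084/217)² = 1175056/47089 ≈ 24.954)
L(A, I) = -22/9 - A
L(H, 0)*u = (-22/9 - 1*1175056/47089)*110 = (-22/9 - 1175056/47089)*110 = -11611462/423801*110 = -1277260820/423801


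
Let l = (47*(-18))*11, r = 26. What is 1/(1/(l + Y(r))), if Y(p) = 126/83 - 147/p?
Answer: -20091273/2158 ≈ -9310.1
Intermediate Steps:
l = -9306 (l = -846*11 = -9306)
Y(p) = 126/83 - 147/p (Y(p) = 126*(1/83) - 147/p = 126/83 - 147/p)
1/(1/(l + Y(r))) = 1/(1/(-9306 + (126/83 - 147/26))) = 1/(1/(-9306 - 8925/2158)) = 1/(1/(-20091273/2158)) = 1/(-2158/20091273) = -20091273/2158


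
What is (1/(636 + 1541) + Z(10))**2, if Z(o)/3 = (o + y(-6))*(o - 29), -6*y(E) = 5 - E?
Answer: 4107857436225/18957316 ≈ 2.1669e+5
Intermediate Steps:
y(E) = -5/6 + E/6 (y(E) = -(5 - E)/6 = -5/6 + E/6)
Z(o) = 3*(-29 + o)*(-11/6 + o) (Z(o) = 3*((o + (-5/6 + (1/6)*(-6)))*(o - 29)) = 3*((o + (-5/6 - 1))*(-29 + o)) = 3*((o - 11/6)*(-29 + o)) = 3*((-11/6 + o)*(-29 + o)) = 3*((-29 + o)*(-11/6 + o)) = 3*(-29 + o)*(-11/6 + o))
(1/(636 + 1541) + Z(10))**2 = (1/(636 + 1541) + (319/2 + 3*10**2 - 185/2*10))**2 = (1/2177 + (319/2 + 3*100 - 925))**2 = (1/2177 + (319/2 + 300 - 925))**2 = (1/2177 - 931/2)**2 = (-2026785/4354)**2 = 4107857436225/18957316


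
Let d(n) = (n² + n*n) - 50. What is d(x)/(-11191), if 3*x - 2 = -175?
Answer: -59408/100719 ≈ -0.58984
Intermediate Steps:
x = -173/3 (x = ⅔ + (⅓)*(-175) = ⅔ - 175/3 = -173/3 ≈ -57.667)
d(n) = -50 + 2*n² (d(n) = (n² + n²) - 50 = 2*n² - 50 = -50 + 2*n²)
d(x)/(-11191) = (-50 + 2*(-173/3)²)/(-11191) = (-50 + 2*(29929/9))*(-1/11191) = (-50 + 59858/9)*(-1/11191) = (59408/9)*(-1/11191) = -59408/100719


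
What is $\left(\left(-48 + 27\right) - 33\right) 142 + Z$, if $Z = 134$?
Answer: $-7534$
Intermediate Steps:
$\left(\left(-48 + 27\right) - 33\right) 142 + Z = \left(\left(-48 + 27\right) - 33\right) 142 + 134 = \left(-21 - 33\right) 142 + 134 = \left(-54\right) 142 + 134 = -7668 + 134 = -7534$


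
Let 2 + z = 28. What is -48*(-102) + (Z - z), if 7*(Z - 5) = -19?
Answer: 34106/7 ≈ 4872.3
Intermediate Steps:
z = 26 (z = -2 + 28 = 26)
Z = 16/7 (Z = 5 + (⅐)*(-19) = 5 - 19/7 = 16/7 ≈ 2.2857)
-48*(-102) + (Z - z) = -48*(-102) + (16/7 - 1*26) = 4896 + (16/7 - 26) = 4896 - 166/7 = 34106/7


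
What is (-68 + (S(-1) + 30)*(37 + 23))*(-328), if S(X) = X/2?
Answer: -558256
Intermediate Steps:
S(X) = X/2 (S(X) = X*(½) = X/2)
(-68 + (S(-1) + 30)*(37 + 23))*(-328) = (-68 + ((½)*(-1) + 30)*(37 + 23))*(-328) = (-68 + (-½ + 30)*60)*(-328) = (-68 + (59/2)*60)*(-328) = (-68 + 1770)*(-328) = 1702*(-328) = -558256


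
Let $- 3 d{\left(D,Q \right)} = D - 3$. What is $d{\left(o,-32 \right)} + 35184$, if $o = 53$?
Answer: $\frac{105502}{3} \approx 35167.0$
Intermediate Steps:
$d{\left(D,Q \right)} = 1 - \frac{D}{3}$ ($d{\left(D,Q \right)} = - \frac{D - 3}{3} = - \frac{-3 + D}{3} = 1 - \frac{D}{3}$)
$d{\left(o,-32 \right)} + 35184 = \left(1 - \frac{53}{3}\right) + 35184 = - \frac{50}{3} + 35184 = \frac{105502}{3}$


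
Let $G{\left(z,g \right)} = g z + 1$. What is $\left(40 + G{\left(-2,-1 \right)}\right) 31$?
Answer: $1333$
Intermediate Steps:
$G{\left(z,g \right)} = 1 + g z$
$\left(40 + G{\left(-2,-1 \right)}\right) 31 = \left(40 + \left(1 - -2\right)\right) 31 = \left(40 + \left(1 + 2\right)\right) 31 = \left(40 + 3\right) 31 = 43 \cdot 31 = 1333$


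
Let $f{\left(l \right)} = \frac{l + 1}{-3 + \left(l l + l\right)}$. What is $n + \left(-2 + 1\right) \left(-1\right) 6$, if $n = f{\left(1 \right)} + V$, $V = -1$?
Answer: $3$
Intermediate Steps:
$f{\left(l \right)} = \frac{1 + l}{-3 + l + l^{2}}$ ($f{\left(l \right)} = \frac{1 + l}{-3 + \left(l^{2} + l\right)} = \frac{1 + l}{-3 + \left(l + l^{2}\right)} = \frac{1 + l}{-3 + l + l^{2}}$)
$n = -3$ ($n = \frac{1 + 1}{-3 + 1 + 1^{2}} - 1 = \frac{1}{-3 + 1 + 1} \cdot 2 - 1 = \frac{1}{-1} \cdot 2 - 1 = \left(-1\right) 2 - 1 = -2 - 1 = -3$)
$n + \left(-2 + 1\right) \left(-1\right) 6 = -3 + \left(-2 + 1\right) \left(-1\right) 6 = -3 + \left(-1\right) \left(-1\right) 6 = -3 + 1 \cdot 6 = -3 + 6 = 3$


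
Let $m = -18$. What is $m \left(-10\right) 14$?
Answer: $2520$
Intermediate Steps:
$m \left(-10\right) 14 = \left(-18\right) \left(-10\right) 14 = 180 \cdot 14 = 2520$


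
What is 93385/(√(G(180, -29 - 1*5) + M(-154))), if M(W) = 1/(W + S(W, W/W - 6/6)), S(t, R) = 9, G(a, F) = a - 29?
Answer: 93385*√3174630/21894 ≈ 7599.7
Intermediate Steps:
G(a, F) = -29 + a
M(W) = 1/(9 + W) (M(W) = 1/(W + 9) = 1/(9 + W))
93385/(√(G(180, -29 - 1*5) + M(-154))) = 93385/(√((-29 + 180) + 1/(9 - 154))) = 93385/(√(151 + 1/(-145))) = 93385/(√(151 - 1/145)) = 93385/(√(21894/145)) = 93385/((√3174630/145)) = 93385*(√3174630/21894) = 93385*√3174630/21894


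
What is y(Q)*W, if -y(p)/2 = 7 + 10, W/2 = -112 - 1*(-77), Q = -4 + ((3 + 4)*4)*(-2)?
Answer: 2380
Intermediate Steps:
Q = -60 (Q = -4 + (7*4)*(-2) = -4 + 28*(-2) = -4 - 56 = -60)
W = -70 (W = 2*(-112 - 1*(-77)) = 2*(-112 + 77) = 2*(-35) = -70)
y(p) = -34 (y(p) = -2*(7 + 10) = -2*17 = -34)
y(Q)*W = -34*(-70) = 2380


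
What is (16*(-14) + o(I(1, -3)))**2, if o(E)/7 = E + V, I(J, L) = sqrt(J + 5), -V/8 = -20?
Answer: 803110 + 12544*sqrt(6) ≈ 8.3384e+5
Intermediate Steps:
V = 160 (V = -8*(-20) = 160)
I(J, L) = sqrt(5 + J)
o(E) = 1120 + 7*E (o(E) = 7*(E + 160) = 7*(160 + E) = 1120 + 7*E)
(16*(-14) + o(I(1, -3)))**2 = (16*(-14) + (1120 + 7*sqrt(5 + 1)))**2 = (-224 + (1120 + 7*sqrt(6)))**2 = (896 + 7*sqrt(6))**2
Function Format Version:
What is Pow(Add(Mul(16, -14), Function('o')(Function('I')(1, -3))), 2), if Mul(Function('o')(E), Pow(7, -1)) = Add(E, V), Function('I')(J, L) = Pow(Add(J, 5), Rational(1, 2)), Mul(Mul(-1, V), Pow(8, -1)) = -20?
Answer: Add(803110, Mul(12544, Pow(6, Rational(1, 2)))) ≈ 8.3384e+5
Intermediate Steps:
V = 160 (V = Mul(-8, -20) = 160)
Function('I')(J, L) = Pow(Add(5, J), Rational(1, 2))
Function('o')(E) = Add(1120, Mul(7, E)) (Function('o')(E) = Mul(7, Add(E, 160)) = Mul(7, Add(160, E)) = Add(1120, Mul(7, E)))
Pow(Add(Mul(16, -14), Function('o')(Function('I')(1, -3))), 2) = Pow(Add(Mul(16, -14), Add(1120, Mul(7, Pow(Add(5, 1), Rational(1, 2))))), 2) = Pow(Add(-224, Add(1120, Mul(7, Pow(6, Rational(1, 2))))), 2) = Pow(Add(896, Mul(7, Pow(6, Rational(1, 2)))), 2)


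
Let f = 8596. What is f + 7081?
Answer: 15677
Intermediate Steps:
f + 7081 = 8596 + 7081 = 15677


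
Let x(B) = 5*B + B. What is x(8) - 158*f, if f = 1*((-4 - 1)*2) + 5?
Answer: 838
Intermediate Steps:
x(B) = 6*B
f = -5 (f = 1*(-5*2) + 5 = 1*(-10) + 5 = -10 + 5 = -5)
x(8) - 158*f = 6*8 - 158*(-5) = 48 + 790 = 838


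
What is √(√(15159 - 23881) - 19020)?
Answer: √(-19020 + 7*I*√178) ≈ 0.3386 + 137.91*I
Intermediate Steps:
√(√(15159 - 23881) - 19020) = √(√(-8722) - 19020) = √(7*I*√178 - 19020) = √(-19020 + 7*I*√178)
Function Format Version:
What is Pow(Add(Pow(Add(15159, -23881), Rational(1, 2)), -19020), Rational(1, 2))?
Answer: Pow(Add(-19020, Mul(7, I, Pow(178, Rational(1, 2)))), Rational(1, 2)) ≈ Add(0.3386, Mul(137.91, I))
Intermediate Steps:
Pow(Add(Pow(Add(15159, -23881), Rational(1, 2)), -19020), Rational(1, 2)) = Pow(Add(Pow(-8722, Rational(1, 2)), -19020), Rational(1, 2)) = Pow(Add(Mul(7, I, Pow(178, Rational(1, 2))), -19020), Rational(1, 2)) = Pow(Add(-19020, Mul(7, I, Pow(178, Rational(1, 2)))), Rational(1, 2))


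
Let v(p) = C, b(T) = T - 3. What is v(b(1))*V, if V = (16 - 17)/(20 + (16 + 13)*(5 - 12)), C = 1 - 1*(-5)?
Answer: 2/61 ≈ 0.032787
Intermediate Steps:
C = 6 (C = 1 + 5 = 6)
b(T) = -3 + T
v(p) = 6
V = 1/183 (V = -1/(20 + 29*(-7)) = -1/(20 - 203) = -1/(-183) = -1*(-1/183) = 1/183 ≈ 0.0054645)
v(b(1))*V = 6*(1/183) = 2/61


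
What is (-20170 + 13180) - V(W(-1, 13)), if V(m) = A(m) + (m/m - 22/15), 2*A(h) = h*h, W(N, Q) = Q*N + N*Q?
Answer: -109913/15 ≈ -7327.5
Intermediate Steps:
W(N, Q) = 2*N*Q (W(N, Q) = N*Q + N*Q = 2*N*Q)
A(h) = h**2/2 (A(h) = (h*h)/2 = h**2/2)
V(m) = -7/15 + m**2/2 (V(m) = m**2/2 + (m/m - 22/15) = m**2/2 + (1 - 22*1/15) = m**2/2 + (1 - 22/15) = m**2/2 - 7/15 = -7/15 + m**2/2)
(-20170 + 13180) - V(W(-1, 13)) = (-20170 + 13180) - (-7/15 + (2*(-1)*13)**2/2) = -6990 - (-7/15 + (1/2)*(-26)**2) = -6990 - (-7/15 + (1/2)*676) = -6990 - (-7/15 + 338) = -6990 - 1*5063/15 = -6990 - 5063/15 = -109913/15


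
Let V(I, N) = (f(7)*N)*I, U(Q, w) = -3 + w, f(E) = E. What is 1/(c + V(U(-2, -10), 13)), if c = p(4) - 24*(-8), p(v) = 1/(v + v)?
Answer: -8/7927 ≈ -0.0010092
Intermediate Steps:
p(v) = 1/(2*v)
c = 1537/8 (c = (1/2)/4 - 24*(-8) = (1/2)*(1/4) + 192 = 1/8 + 192 = 1537/8 ≈ 192.13)
V(I, N) = 7*I*N (V(I, N) = (7*N)*I = 7*I*N)
1/(c + V(U(-2, -10), 13)) = 1/(1537/8 + 7*(-3 - 10)*13) = 1/(1537/8 + 7*(-13)*13) = 1/(1537/8 - 1183) = 1/(-7927/8) = -8/7927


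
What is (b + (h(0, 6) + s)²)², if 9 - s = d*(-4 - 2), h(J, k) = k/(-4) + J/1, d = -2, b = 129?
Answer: 356409/16 ≈ 22276.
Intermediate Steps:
h(J, k) = J - k/4 (h(J, k) = k*(-¼) + J*1 = -k/4 + J = J - k/4)
s = -3 (s = 9 - (-2)*(-4 - 2) = 9 - (-2)*(-6) = 9 - 1*12 = 9 - 12 = -3)
(b + (h(0, 6) + s)²)² = (129 + ((0 - ¼*6) - 3)²)² = (129 + ((0 - 3/2) - 3)²)² = (129 + (-3/2 - 3)²)² = (129 + (-9/2)²)² = (129 + 81/4)² = (597/4)² = 356409/16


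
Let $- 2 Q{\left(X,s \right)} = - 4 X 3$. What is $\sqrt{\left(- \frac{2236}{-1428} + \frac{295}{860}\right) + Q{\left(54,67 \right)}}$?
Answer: $\frac{\sqrt{307205854557}}{30702} \approx 18.053$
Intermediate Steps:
$Q{\left(X,s \right)} = 6 X$ ($Q{\left(X,s \right)} = - \frac{- 4 X 3}{2} = - \frac{\left(-12\right) X}{2} = 6 X$)
$\sqrt{\left(- \frac{2236}{-1428} + \frac{295}{860}\right) + Q{\left(54,67 \right)}} = \sqrt{\left(- \frac{2236}{-1428} + \frac{295}{860}\right) + 6 \cdot 54} = \sqrt{\left(\left(-2236\right) \left(- \frac{1}{1428}\right) + 295 \cdot \frac{1}{860}\right) + 324} = \sqrt{\left(\frac{559}{357} + \frac{59}{172}\right) + 324} = \sqrt{\frac{117211}{61404} + 324} = \sqrt{\frac{20012107}{61404}} = \frac{\sqrt{307205854557}}{30702}$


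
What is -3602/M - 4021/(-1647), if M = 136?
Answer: -2692819/111996 ≈ -24.044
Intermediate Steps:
-3602/M - 4021/(-1647) = -3602/136 - 4021/(-1647) = -3602*1/136 - 4021*(-1/1647) = -1801/68 + 4021/1647 = -2692819/111996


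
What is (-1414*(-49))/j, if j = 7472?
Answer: 34643/3736 ≈ 9.2728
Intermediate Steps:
(-1414*(-49))/j = -1414*(-49)/7472 = 69286*(1/7472) = 34643/3736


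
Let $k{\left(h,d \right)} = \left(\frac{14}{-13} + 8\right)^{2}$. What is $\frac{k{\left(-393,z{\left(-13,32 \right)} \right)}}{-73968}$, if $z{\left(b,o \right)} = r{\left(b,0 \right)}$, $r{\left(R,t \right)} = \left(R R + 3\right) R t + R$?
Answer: $- \frac{675}{1041716} \approx -0.00064797$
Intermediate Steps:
$r{\left(R,t \right)} = R + R t \left(3 + R^{2}\right)$ ($r{\left(R,t \right)} = \left(R^{2} + 3\right) R t + R = \left(3 + R^{2}\right) R t + R = R \left(3 + R^{2}\right) t + R = R t \left(3 + R^{2}\right) + R = R + R t \left(3 + R^{2}\right)$)
$z{\left(b,o \right)} = b$ ($z{\left(b,o \right)} = b \left(1 + 3 \cdot 0 + 0 b^{2}\right) = b \left(1 + 0 + 0\right) = b 1 = b$)
$k{\left(h,d \right)} = \frac{8100}{169}$ ($k{\left(h,d \right)} = \left(14 \left(- \frac{1}{13}\right) + 8\right)^{2} = \left(- \frac{14}{13} + 8\right)^{2} = \left(\frac{90}{13}\right)^{2} = \frac{8100}{169}$)
$\frac{k{\left(-393,z{\left(-13,32 \right)} \right)}}{-73968} = \frac{8100}{169 \left(-73968\right)} = \frac{8100}{169} \left(- \frac{1}{73968}\right) = - \frac{675}{1041716}$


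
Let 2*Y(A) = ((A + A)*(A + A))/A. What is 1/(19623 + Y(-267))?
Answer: 1/19089 ≈ 5.2386e-5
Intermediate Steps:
Y(A) = 2*A (Y(A) = (((A + A)*(A + A))/A)/2 = (((2*A)*(2*A))/A)/2 = ((4*A²)/A)/2 = (4*A)/2 = 2*A)
1/(19623 + Y(-267)) = 1/(19623 + 2*(-267)) = 1/(19623 - 534) = 1/19089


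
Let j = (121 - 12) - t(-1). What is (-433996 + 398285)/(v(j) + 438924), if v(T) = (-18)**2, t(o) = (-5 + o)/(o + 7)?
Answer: -35711/439248 ≈ -0.081300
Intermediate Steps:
t(o) = (-5 + o)/(7 + o)
j = 110 (j = (121 - 12) - (-5 - 1)/(7 - 1) = 109 - (-6)/6 = 109 - 1*(-1) = 109 + 1 = 110)
v(T) = 324
(-433996 + 398285)/(v(j) + 438924) = (-433996 + 398285)/(324 + 438924) = -35711/439248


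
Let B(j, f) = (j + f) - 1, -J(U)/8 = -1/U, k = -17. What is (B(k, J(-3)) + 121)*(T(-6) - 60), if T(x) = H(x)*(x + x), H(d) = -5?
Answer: 0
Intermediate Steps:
J(U) = 8/U (J(U) = -(-8)/U = 8/U)
T(x) = -10*x (T(x) = -5*(x + x) = -10*x)
B(j, f) = -1 + f + j (B(j, f) = (f + j) - 1 = -1 + f + j)
(B(k, J(-3)) + 121)*(T(-6) - 60) = ((-1 + 8/(-3) - 17) + 121)*(-10*(-6) - 60) = ((-1 + 8*(-1/3) - 17) + 121)*(60 - 60) = ((-1 - 8/3 - 17) + 121)*0 = (-62/3 + 121)*0 = (301/3)*0 = 0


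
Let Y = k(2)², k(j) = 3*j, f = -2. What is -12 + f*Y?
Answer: -84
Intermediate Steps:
Y = 36 (Y = (3*2)² = 6² = 36)
-12 + f*Y = -12 - 2*36 = -12 - 72 = -84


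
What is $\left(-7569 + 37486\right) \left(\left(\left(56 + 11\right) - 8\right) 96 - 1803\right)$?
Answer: $115509537$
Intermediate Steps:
$\left(-7569 + 37486\right) \left(\left(\left(56 + 11\right) - 8\right) 96 - 1803\right) = 29917 \left(\left(67 - 8\right) 96 - 1803\right) = 29917 \left(59 \cdot 96 - 1803\right) = 29917 \left(5664 - 1803\right) = 29917 \cdot 3861 = 115509537$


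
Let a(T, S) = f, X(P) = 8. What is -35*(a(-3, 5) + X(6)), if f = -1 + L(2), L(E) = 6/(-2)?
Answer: -140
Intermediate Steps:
L(E) = -3 (L(E) = 6*(-½) = -3)
f = -4 (f = -1 - 3 = -4)
a(T, S) = -4
-35*(a(-3, 5) + X(6)) = -35*(-4 + 8) = -35*4 = -140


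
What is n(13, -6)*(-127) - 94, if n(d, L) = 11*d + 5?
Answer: -18890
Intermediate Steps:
n(d, L) = 5 + 11*d
n(13, -6)*(-127) - 94 = (5 + 11*13)*(-127) - 94 = (5 + 143)*(-127) - 94 = 148*(-127) - 94 = -18796 - 94 = -18890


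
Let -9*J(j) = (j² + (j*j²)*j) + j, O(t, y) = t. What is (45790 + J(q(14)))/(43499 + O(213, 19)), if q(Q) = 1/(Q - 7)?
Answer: 329825239/314857536 ≈ 1.0475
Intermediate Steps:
q(Q) = 1/(-7 + Q)
J(j) = -j/9 - j²/9 - j⁴/9 (J(j) = -((j² + (j*j²)*j) + j)/9 = -((j² + j³*j) + j)/9 = -((j² + j⁴) + j)/9 = -(j + j² + j⁴)/9 = -j/9 - j²/9 - j⁴/9)
(45790 + J(q(14)))/(43499 + O(213, 19)) = (45790 - (1 + 1/(-7 + 14) + (1/(-7 + 14))³)/(9*(-7 + 14)))/(43499 + 213) = (45790 - ⅑*(1 + 1/7 + (1/7)³)/7)/43712 = (45790 - ⅑*⅐*(1 + ⅐ + (⅐)³))*(1/43712) = (45790 - ⅑*⅐*(1 + ⅐ + 1/343))*(1/43712) = (45790 - ⅑*⅐*393/343)*(1/43712) = (45790 - 131/7203)*(1/43712) = (329825239/7203)*(1/43712) = 329825239/314857536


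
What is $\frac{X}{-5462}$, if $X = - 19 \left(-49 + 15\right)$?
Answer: $- \frac{323}{2731} \approx -0.11827$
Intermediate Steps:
$X = 646$ ($X = \left(-19\right) \left(-34\right) = 646$)
$\frac{X}{-5462} = \frac{646}{-5462} = 646 \left(- \frac{1}{5462}\right) = - \frac{323}{2731}$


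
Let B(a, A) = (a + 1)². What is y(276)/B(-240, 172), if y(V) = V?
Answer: 276/57121 ≈ 0.0048319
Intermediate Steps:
B(a, A) = (1 + a)²
y(276)/B(-240, 172) = 276/((1 - 240)²) = 276/((-239)²) = 276/57121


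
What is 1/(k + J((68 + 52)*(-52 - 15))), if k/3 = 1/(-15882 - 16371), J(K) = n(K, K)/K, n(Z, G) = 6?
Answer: -14406340/12091 ≈ -1191.5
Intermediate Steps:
J(K) = 6/K
k = -1/10751 (k = 3/(-15882 - 16371) = 3/(-32253) = 3*(-1/32253) = -1/10751 ≈ -9.3015e-5)
1/(k + J((68 + 52)*(-52 - 15))) = 1/(-1/10751 + 6/(((68 + 52)*(-52 - 15)))) = 1/(-1/10751 + 6/((120*(-67)))) = 1/(-1/10751 + 6/(-8040)) = 1/(-1/10751 + 6*(-1/8040)) = 1/(-1/10751 - 1/1340) = 1/(-12091/14406340) = -14406340/12091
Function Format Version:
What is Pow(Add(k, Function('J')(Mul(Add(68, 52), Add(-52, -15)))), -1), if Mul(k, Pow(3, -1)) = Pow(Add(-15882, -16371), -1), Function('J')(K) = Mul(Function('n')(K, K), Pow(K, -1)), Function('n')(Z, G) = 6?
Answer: Rational(-14406340, 12091) ≈ -1191.5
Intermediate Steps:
Function('J')(K) = Mul(6, Pow(K, -1))
k = Rational(-1, 10751) (k = Mul(3, Pow(Add(-15882, -16371), -1)) = Mul(3, Pow(-32253, -1)) = Mul(3, Rational(-1, 32253)) = Rational(-1, 10751) ≈ -9.3015e-5)
Pow(Add(k, Function('J')(Mul(Add(68, 52), Add(-52, -15)))), -1) = Pow(Add(Rational(-1, 10751), Mul(6, Pow(Mul(Add(68, 52), Add(-52, -15)), -1))), -1) = Pow(Add(Rational(-1, 10751), Mul(6, Pow(Mul(120, -67), -1))), -1) = Pow(Add(Rational(-1, 10751), Mul(6, Pow(-8040, -1))), -1) = Pow(Add(Rational(-1, 10751), Mul(6, Rational(-1, 8040))), -1) = Pow(Add(Rational(-1, 10751), Rational(-1, 1340)), -1) = Pow(Rational(-12091, 14406340), -1) = Rational(-14406340, 12091)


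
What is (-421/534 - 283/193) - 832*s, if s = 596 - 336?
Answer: -22294604215/103062 ≈ -2.1632e+5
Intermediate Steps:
s = 260
(-421/534 - 283/193) - 832*s = (-421/534 - 283/193) - 832*260 = (-421*1/534 - 283*1/193) - 216320 = (-421/534 - 283/193) - 216320 = -232375/103062 - 216320 = -22294604215/103062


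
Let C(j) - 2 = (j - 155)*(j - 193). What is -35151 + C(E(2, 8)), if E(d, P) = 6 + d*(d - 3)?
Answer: -6610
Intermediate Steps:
E(d, P) = 6 + d*(-3 + d)
C(j) = 2 + (-193 + j)*(-155 + j) (C(j) = 2 + (j - 155)*(j - 193) = 2 + (-155 + j)*(-193 + j) = 2 + (-193 + j)*(-155 + j))
-35151 + C(E(2, 8)) = -35151 + (29917 + (6 + 2² - 3*2)² - 348*(6 + 2² - 3*2)) = -35151 + (29917 + (6 + 4 - 6)² - 348*(6 + 4 - 6)) = -35151 + (29917 + 4² - 348*4) = -35151 + (29917 + 16 - 1392) = -35151 + 28541 = -6610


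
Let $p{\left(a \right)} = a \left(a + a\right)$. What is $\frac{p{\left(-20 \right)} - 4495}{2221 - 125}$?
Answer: $- \frac{3695}{2096} \approx -1.7629$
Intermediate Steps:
$p{\left(a \right)} = 2 a^{2}$ ($p{\left(a \right)} = a 2 a = 2 a^{2}$)
$\frac{p{\left(-20 \right)} - 4495}{2221 - 125} = \frac{2 \left(-20\right)^{2} - 4495}{2221 - 125} = \frac{2 \cdot 400 - 4495}{2096} = \left(800 - 4495\right) \frac{1}{2096} = \left(-3695\right) \frac{1}{2096} = - \frac{3695}{2096}$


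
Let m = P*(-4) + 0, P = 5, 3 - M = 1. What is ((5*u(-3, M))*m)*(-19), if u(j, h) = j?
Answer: -5700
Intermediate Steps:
M = 2 (M = 3 - 1*1 = 3 - 1 = 2)
m = -20 (m = 5*(-4) + 0 = -20 + 0 = -20)
((5*u(-3, M))*m)*(-19) = ((5*(-3))*(-20))*(-19) = -15*(-20)*(-19) = 300*(-19) = -5700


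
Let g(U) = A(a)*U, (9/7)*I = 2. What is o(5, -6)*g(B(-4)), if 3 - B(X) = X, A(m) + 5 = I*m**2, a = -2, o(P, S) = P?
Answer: 385/9 ≈ 42.778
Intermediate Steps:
I = 14/9 (I = (7/9)*2 = 14/9 ≈ 1.5556)
A(m) = -5 + 14*m**2/9
B(X) = 3 - X
g(U) = 11*U/9 (g(U) = (-5 + (14/9)*(-2)**2)*U = (-5 + (14/9)*4)*U = (-5 + 56/9)*U = 11*U/9)
o(5, -6)*g(B(-4)) = 5*(11*(3 - 1*(-4))/9) = 5*(11*(3 + 4)/9) = 5*((11/9)*7) = 5*(77/9) = 385/9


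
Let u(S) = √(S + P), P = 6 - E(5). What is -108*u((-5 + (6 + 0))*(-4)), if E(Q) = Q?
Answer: -108*I*√3 ≈ -187.06*I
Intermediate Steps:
P = 1 (P = 6 - 1*5 = 6 - 5 = 1)
u(S) = √(1 + S) (u(S) = √(S + 1) = √(1 + S))
-108*u((-5 + (6 + 0))*(-4)) = -108*√(1 + (-5 + (6 + 0))*(-4)) = -108*√(1 + (-5 + 6)*(-4)) = -108*√(1 + 1*(-4)) = -108*√(1 - 4) = -108*I*√3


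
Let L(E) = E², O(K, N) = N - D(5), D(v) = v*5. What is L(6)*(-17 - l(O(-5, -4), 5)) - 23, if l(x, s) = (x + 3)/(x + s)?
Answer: -674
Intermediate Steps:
D(v) = 5*v
O(K, N) = -25 + N (O(K, N) = N - 5*5 = N - 1*25 = N - 25 = -25 + N)
l(x, s) = (3 + x)/(s + x)
L(6)*(-17 - l(O(-5, -4), 5)) - 23 = 6²*(-17 - (3 + (-25 - 4))/(5 + (-25 - 4))) - 23 = 36*(-17 - (3 - 29)/(5 - 29)) - 23 = 36*(-17 - (-26)/(-24)) - 23 = 36*(-17 - (-1)*(-26)/24) - 23 = 36*(-17 - 1*13/12) - 23 = 36*(-17 - 13/12) - 23 = 36*(-217/12) - 23 = -651 - 23 = -674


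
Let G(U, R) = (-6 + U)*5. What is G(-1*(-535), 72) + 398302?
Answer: 400947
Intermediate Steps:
G(U, R) = -30 + 5*U
G(-1*(-535), 72) + 398302 = (-30 + 5*(-1*(-535))) + 398302 = (-30 + 5*535) + 398302 = (-30 + 2675) + 398302 = 2645 + 398302 = 400947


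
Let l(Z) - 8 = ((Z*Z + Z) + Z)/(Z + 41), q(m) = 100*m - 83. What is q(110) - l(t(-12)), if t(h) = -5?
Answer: 130903/12 ≈ 10909.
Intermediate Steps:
q(m) = -83 + 100*m
l(Z) = 8 + (Z**2 + 2*Z)/(41 + Z) (l(Z) = 8 + ((Z*Z + Z) + Z)/(Z + 41) = 8 + ((Z**2 + Z) + Z)/(41 + Z) = 8 + ((Z + Z**2) + Z)/(41 + Z) = 8 + (Z**2 + 2*Z)/(41 + Z))
q(110) - l(t(-12)) = (-83 + 100*110) - (328 + (-5)**2 + 10*(-5))/(41 - 5) = (-83 + 11000) - (328 + 25 - 50)/36 = 10917 - 303/36 = 10917 - 1*101/12 = 10917 - 101/12 = 130903/12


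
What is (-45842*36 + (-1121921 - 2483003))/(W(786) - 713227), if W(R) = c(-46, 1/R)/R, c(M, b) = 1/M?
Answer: 190008312816/25787435413 ≈ 7.3682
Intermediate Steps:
W(R) = -1/(46*R) (W(R) = 1/((-46)*R) = -1/(46*R))
(-45842*36 + (-1121921 - 2483003))/(W(786) - 713227) = (-45842*36 + (-1121921 - 2483003))/(-1/46/786 - 713227) = (-1650312 - 3604924)/(-1/46*1/786 - 713227) = -5255236/(-1/36156 - 713227) = -5255236/(-25787435413/36156) = -5255236*(-36156/25787435413) = 190008312816/25787435413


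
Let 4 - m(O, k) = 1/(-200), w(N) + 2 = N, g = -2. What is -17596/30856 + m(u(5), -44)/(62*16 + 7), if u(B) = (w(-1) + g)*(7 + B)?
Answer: -48485627/85625400 ≈ -0.56625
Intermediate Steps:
w(N) = -2 + N
u(B) = -35 - 5*B (u(B) = ((-2 - 1) - 2)*(7 + B) = (-3 - 2)*(7 + B) = -5*(7 + B) = -35 - 5*B)
m(O, k) = 801/200 (m(O, k) = 4 - 1/(-200) = 4 - 1*(-1/200) = 4 + 1/200 = 801/200)
-17596/30856 + m(u(5), -44)/(62*16 + 7) = -17596/30856 + 801/(200*(62*16 + 7)) = -17596*1/30856 + 801/(200*(992 + 7)) = -4399/7714 + (801/200)/999 = -4399/7714 + (801/200)*(1/999) = -4399/7714 + 89/22200 = -48485627/85625400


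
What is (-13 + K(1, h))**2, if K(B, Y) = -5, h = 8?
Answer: 324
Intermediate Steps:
(-13 + K(1, h))**2 = (-13 - 5)**2 = (-18)**2 = 324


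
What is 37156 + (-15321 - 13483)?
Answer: 8352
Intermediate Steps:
37156 + (-15321 - 13483) = 37156 - 28804 = 8352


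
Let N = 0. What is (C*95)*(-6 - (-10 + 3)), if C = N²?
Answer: 0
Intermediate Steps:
C = 0 (C = 0² = 0)
(C*95)*(-6 - (-10 + 3)) = (0*95)*(-6 - (-10 + 3)) = 0*(-6 - 1*(-7)) = 0*(-6 + 7) = 0*1 = 0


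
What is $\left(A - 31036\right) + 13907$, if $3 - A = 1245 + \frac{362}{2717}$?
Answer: $- \frac{49914369}{2717} \approx -18371.0$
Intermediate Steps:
$A = - \frac{3374876}{2717}$ ($A = 3 - \left(1245 + \frac{362}{2717}\right) = 3 - \frac{3383027}{2717} = - \frac{3374876}{2717} \approx -1242.1$)
$\left(A - 31036\right) + 13907 = \left(- \frac{3374876}{2717} - 31036\right) + 13907 = - \frac{87699688}{2717} + 13907 = - \frac{49914369}{2717}$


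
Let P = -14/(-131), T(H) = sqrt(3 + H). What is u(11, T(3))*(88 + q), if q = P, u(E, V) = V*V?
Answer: 69252/131 ≈ 528.64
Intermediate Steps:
u(E, V) = V**2
P = 14/131 (P = -14*(-1/131) = 14/131 ≈ 0.10687)
q = 14/131 ≈ 0.10687
u(11, T(3))*(88 + q) = (sqrt(3 + 3))**2*(88 + 14/131) = (sqrt(6))**2*(11542/131) = 6*(11542/131) = 69252/131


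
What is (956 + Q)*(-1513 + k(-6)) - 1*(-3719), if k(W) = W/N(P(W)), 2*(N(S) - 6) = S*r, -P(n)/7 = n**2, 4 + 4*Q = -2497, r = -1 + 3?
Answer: -20364605/41 ≈ -4.9670e+5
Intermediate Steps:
r = 2
Q = -2501/4 (Q = -1 + (1/4)*(-2497) = -1 - 2497/4 = -2501/4 ≈ -625.25)
P(n) = -7*n**2
N(S) = 6 + S (N(S) = 6 + (S*2)/2 = 6 + (2*S)/2 = 6 + S)
k(W) = W/(6 - 7*W**2)
(956 + Q)*(-1513 + k(-6)) - 1*(-3719) = (956 - 2501/4)*(-1513 - 6/(6 - 7*(-6)**2)) - 1*(-3719) = 1323*(-1513 - 6/(6 - 7*36))/4 + 3719 = 1323*(-1513 - 6/(6 - 252))/4 + 3719 = 1323*(-1513 - 6/(-246))/4 + 3719 = 1323*(-1513 - 6*(-1/246))/4 + 3719 = 1323*(-1513 + 1/41)/4 + 3719 = (1323/4)*(-62032/41) + 3719 = -20517084/41 + 3719 = -20364605/41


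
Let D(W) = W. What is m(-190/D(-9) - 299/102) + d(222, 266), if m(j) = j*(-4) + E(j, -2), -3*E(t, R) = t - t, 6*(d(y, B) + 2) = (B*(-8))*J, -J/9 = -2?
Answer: -988184/153 ≈ -6458.7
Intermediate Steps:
J = 18 (J = -9*(-2) = 18)
d(y, B) = -2 - 24*B (d(y, B) = -2 + ((B*(-8))*18)/6 = -2 + (-8*B*18)/6 = -2 + (-144*B)/6 = -2 - 24*B)
E(t, R) = 0 (E(t, R) = -(t - t)/3 = -1/3*0 = 0)
m(j) = -4*j (m(j) = j*(-4) + 0 = -4*j + 0 = -4*j)
m(-190/D(-9) - 299/102) + d(222, 266) = -4*(-190/(-9) - 299/102) + (-2 - 24*266) = -4*(-190*(-1/9) - 299*1/102) + (-2 - 6384) = -4*(190/9 - 299/102) - 6386 = -4*5563/306 - 6386 = -11126/153 - 6386 = -988184/153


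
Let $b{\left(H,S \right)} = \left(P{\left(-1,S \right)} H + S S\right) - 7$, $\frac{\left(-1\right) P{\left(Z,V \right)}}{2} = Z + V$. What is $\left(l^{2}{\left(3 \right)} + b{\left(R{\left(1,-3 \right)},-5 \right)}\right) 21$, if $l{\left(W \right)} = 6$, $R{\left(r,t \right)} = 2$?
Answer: $1638$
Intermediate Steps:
$P{\left(Z,V \right)} = - 2 V - 2 Z$ ($P{\left(Z,V \right)} = - 2 \left(Z + V\right) = - 2 \left(V + Z\right) = - 2 V - 2 Z$)
$b{\left(H,S \right)} = -7 + S^{2} + H \left(2 - 2 S\right)$ ($b{\left(H,S \right)} = \left(\left(- 2 S - -2\right) H + S S\right) - 7 = \left(\left(- 2 S + 2\right) H + S^{2}\right) - 7 = \left(\left(2 - 2 S\right) H + S^{2}\right) - 7 = \left(H \left(2 - 2 S\right) + S^{2}\right) - 7 = \left(S^{2} + H \left(2 - 2 S\right)\right) - 7 = -7 + S^{2} + H \left(2 - 2 S\right)$)
$\left(l^{2}{\left(3 \right)} + b{\left(R{\left(1,-3 \right)},-5 \right)}\right) 21 = \left(6^{2} - \left(7 - 25 + 4 \left(-1 - 5\right)\right)\right) 21 = \left(36 - \left(-18 - 24\right)\right) 21 = \left(36 + \left(-7 + 25 + 24\right)\right) 21 = \left(36 + 42\right) 21 = 78 \cdot 21 = 1638$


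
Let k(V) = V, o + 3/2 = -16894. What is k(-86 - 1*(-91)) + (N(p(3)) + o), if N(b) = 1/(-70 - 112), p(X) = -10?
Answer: -1537036/91 ≈ -16891.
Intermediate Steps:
o = -33791/2 (o = -3/2 - 16894 = -33791/2 ≈ -16896.)
N(b) = -1/182 (N(b) = 1/(-182) = -1/182)
k(-86 - 1*(-91)) + (N(p(3)) + o) = (-86 - 1*(-91)) + (-1/182 - 33791/2) = (-86 + 91) - 1537491/91 = 5 - 1537491/91 = -1537036/91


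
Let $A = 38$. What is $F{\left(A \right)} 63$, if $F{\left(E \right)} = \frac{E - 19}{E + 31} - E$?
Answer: $- \frac{54663}{23} \approx -2376.7$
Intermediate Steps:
$F{\left(E \right)} = - E + \frac{-19 + E}{31 + E}$ ($F{\left(E \right)} = \frac{-19 + E}{31 + E} - E = - E + \frac{-19 + E}{31 + E}$)
$F{\left(A \right)} 63 = \frac{-19 - 38^{2} - 1140}{31 + 38} \cdot 63 = \frac{-19 - 1444 - 1140}{69} \cdot 63 = \frac{1}{69} \left(-2603\right) 63 = \left(- \frac{2603}{69}\right) 63 = - \frac{54663}{23}$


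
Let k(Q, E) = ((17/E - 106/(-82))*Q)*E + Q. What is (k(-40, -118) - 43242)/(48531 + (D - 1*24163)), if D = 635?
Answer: -1552282/1025123 ≈ -1.5142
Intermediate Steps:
k(Q, E) = Q + E*Q*(53/41 + 17/E) (k(Q, E) = ((17/E - 106*(-1/82))*Q)*E + Q = ((17/E + 53/41)*Q)*E + Q = ((53/41 + 17/E)*Q)*E + Q = (Q*(53/41 + 17/E))*E + Q = E*Q*(53/41 + 17/E) + Q = Q + E*Q*(53/41 + 17/E))
(k(-40, -118) - 43242)/(48531 + (D - 1*24163)) = ((1/41)*(-40)*(738 + 53*(-118)) - 43242)/(48531 + (635 - 1*24163)) = ((1/41)*(-40)*(738 - 6254) - 43242)/(48531 + (635 - 24163)) = ((1/41)*(-40)*(-5516) - 43242)/(48531 - 23528) = (220640/41 - 43242)/25003 = -1552282/41*1/25003 = -1552282/1025123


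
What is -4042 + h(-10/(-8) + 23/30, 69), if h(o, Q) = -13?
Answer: -4055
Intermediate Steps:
-4042 + h(-10/(-8) + 23/30, 69) = -4042 - 13 = -4055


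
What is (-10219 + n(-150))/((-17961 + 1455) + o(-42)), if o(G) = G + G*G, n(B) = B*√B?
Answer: 929/1344 + 125*I*√6/2464 ≈ 0.69122 + 0.12426*I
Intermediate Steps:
n(B) = B^(3/2)
o(G) = G + G²
(-10219 + n(-150))/((-17961 + 1455) + o(-42)) = (-10219 + (-150)^(3/2))/((-17961 + 1455) - 42*(1 - 42)) = (-10219 - 750*I*√6)/(-16506 - 42*(-41)) = (-10219 - 750*I*√6)/(-16506 + 1722) = (-10219 - 750*I*√6)/(-14784) = (-10219 - 750*I*√6)*(-1/14784) = 929/1344 + 125*I*√6/2464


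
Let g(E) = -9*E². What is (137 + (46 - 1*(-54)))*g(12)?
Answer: -307152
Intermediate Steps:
(137 + (46 - 1*(-54)))*g(12) = (137 + (46 - 1*(-54)))*(-9*12²) = (137 + (46 + 54))*(-9*144) = (137 + 100)*(-1296) = 237*(-1296) = -307152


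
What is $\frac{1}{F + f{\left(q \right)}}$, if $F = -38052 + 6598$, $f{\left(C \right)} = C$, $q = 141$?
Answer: $- \frac{1}{31313} \approx -3.1936 \cdot 10^{-5}$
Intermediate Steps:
$F = -31454$
$\frac{1}{F + f{\left(q \right)}} = \frac{1}{-31454 + 141} = \frac{1}{-31313} = - \frac{1}{31313}$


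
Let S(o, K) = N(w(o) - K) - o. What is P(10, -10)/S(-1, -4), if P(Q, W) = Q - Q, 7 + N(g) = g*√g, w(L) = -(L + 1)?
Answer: 0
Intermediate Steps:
w(L) = -1 - L (w(L) = -(1 + L) = -1 - L)
N(g) = -7 + g^(3/2) (N(g) = -7 + g*√g = -7 + g^(3/2))
S(o, K) = -7 + (-1 - K - o)^(3/2) - o (S(o, K) = (-7 + ((-1 - o) - K)^(3/2)) - o = (-7 + (-1 - K - o)^(3/2)) - o = -7 + (-1 - K - o)^(3/2) - o)
P(Q, W) = 0
P(10, -10)/S(-1, -4) = 0/(-7 + (-1 - 1*(-4) - 1*(-1))^(3/2) - 1*(-1)) = 0/(-7 + (-1 + 4 + 1)^(3/2) + 1) = 0/(-7 + 4^(3/2) + 1) = 0/(-7 + 8 + 1) = 0/2 = (½)*0 = 0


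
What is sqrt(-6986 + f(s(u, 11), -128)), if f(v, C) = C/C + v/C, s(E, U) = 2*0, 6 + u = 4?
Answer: I*sqrt(6985) ≈ 83.576*I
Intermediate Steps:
u = -2 (u = -6 + 4 = -2)
s(E, U) = 0
f(v, C) = 1 + v/C
sqrt(-6986 + f(s(u, 11), -128)) = sqrt(-6986 + (-128 + 0)/(-128)) = sqrt(-6986 - 1/128*(-128)) = sqrt(-6986 + 1) = sqrt(-6985) = I*sqrt(6985)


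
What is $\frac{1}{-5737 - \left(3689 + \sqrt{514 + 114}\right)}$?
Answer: $- \frac{4713}{44424424} + \frac{\sqrt{157}}{44424424} \approx -0.00010581$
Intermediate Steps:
$\frac{1}{-5737 - \left(3689 + \sqrt{514 + 114}\right)} = \frac{1}{-5737 - \left(3689 + \sqrt{628}\right)} = \frac{1}{-5737 - \left(3689 + 2 \sqrt{157}\right)} = \frac{1}{-9426 - 2 \sqrt{157}}$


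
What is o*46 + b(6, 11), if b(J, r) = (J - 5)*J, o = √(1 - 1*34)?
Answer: 6 + 46*I*√33 ≈ 6.0 + 264.25*I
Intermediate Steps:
o = I*√33 (o = √(1 - 34) = √(-33) = I*√33 ≈ 5.7446*I)
b(J, r) = J*(-5 + J) (b(J, r) = (-5 + J)*J = J*(-5 + J))
o*46 + b(6, 11) = (I*√33)*46 + 6*(-5 + 6) = 46*I*√33 + 6*1 = 46*I*√33 + 6 = 6 + 46*I*√33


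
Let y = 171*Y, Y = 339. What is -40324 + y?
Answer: 17645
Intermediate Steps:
y = 57969 (y = 171*339 = 57969)
-40324 + y = -40324 + 57969 = 17645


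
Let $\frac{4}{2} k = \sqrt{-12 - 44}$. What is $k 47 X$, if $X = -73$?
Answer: $- 3431 i \sqrt{14} \approx - 12838.0 i$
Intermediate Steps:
$k = i \sqrt{14}$ ($k = \frac{\sqrt{-12 - 44}}{2} = \frac{\sqrt{-56}}{2} = \frac{2 i \sqrt{14}}{2} = i \sqrt{14} \approx 3.7417 i$)
$k 47 X = i \sqrt{14} \cdot 47 \left(-73\right) = 47 i \sqrt{14} \left(-73\right) = - 3431 i \sqrt{14}$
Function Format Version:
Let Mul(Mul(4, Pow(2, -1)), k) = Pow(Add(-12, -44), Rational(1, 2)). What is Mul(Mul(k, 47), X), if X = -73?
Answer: Mul(-3431, I, Pow(14, Rational(1, 2))) ≈ Mul(-12838., I)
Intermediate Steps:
k = Mul(I, Pow(14, Rational(1, 2))) (k = Mul(Rational(1, 2), Pow(Add(-12, -44), Rational(1, 2))) = Mul(Rational(1, 2), Pow(-56, Rational(1, 2))) = Mul(Rational(1, 2), Mul(2, I, Pow(14, Rational(1, 2)))) = Mul(I, Pow(14, Rational(1, 2))) ≈ Mul(3.7417, I))
Mul(Mul(k, 47), X) = Mul(Mul(Mul(I, Pow(14, Rational(1, 2))), 47), -73) = Mul(Mul(47, I, Pow(14, Rational(1, 2))), -73) = Mul(-3431, I, Pow(14, Rational(1, 2)))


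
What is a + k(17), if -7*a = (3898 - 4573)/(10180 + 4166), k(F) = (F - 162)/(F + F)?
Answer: -403840/94843 ≈ -4.2580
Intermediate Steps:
k(F) = (-162 + F)/(2*F) (k(F) = (-162 + F)/((2*F)) = (-162 + F)*(1/(2*F)) = (-162 + F)/(2*F))
a = 75/11158 (a = -(3898 - 4573)/(7*(10180 + 4166)) = -(-675)/(7*14346) = -1/7*(-75/1594) = 75/11158 ≈ 0.0067216)
a + k(17) = 75/11158 + (1/2)*(-162 + 17)/17 = 75/11158 + (1/2)*(1/17)*(-145) = 75/11158 - 145/34 = -403840/94843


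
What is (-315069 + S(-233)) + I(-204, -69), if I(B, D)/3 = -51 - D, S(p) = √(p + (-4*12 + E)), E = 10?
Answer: -315015 + I*√271 ≈ -3.1502e+5 + 16.462*I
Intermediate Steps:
S(p) = √(-38 + p) (S(p) = √(p + (-4*12 + 10)) = √(p + (-48 + 10)) = √(p - 38) = √(-38 + p))
I(B, D) = -153 - 3*D (I(B, D) = 3*(-51 - D) = -153 - 3*D)
(-315069 + S(-233)) + I(-204, -69) = (-315069 + √(-38 - 233)) + (-153 - 3*(-69)) = (-315069 + √(-271)) + (-153 + 207) = (-315069 + I*√271) + 54 = -315015 + I*√271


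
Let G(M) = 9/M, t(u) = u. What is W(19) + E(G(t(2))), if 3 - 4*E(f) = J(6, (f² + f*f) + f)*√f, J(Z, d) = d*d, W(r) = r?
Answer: 79/4 - 6075*√2/8 ≈ -1054.2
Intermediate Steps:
J(Z, d) = d²
E(f) = ¾ - √f*(f + 2*f²)²/4 (E(f) = ¾ - ((f² + f*f) + f)²*√f/4 = ¾ - ((f² + f²) + f)²*√f/4 = ¾ - (2*f² + f)²*√f/4 = ¾ - (f + 2*f²)²*√f/4 = ¾ - √f*(f + 2*f²)²/4)
W(19) + E(G(t(2))) = 19 + (¾ - (9/2)^(5/2)*(1 + 2*(9/2))²/4) = 19 + (¾ - 243*√2/8*(1 + 9)²/4) = 19 + (¾ - ¼*243*√2/8*10²) = 19 + (¾ - ¼*243*√2/8*100) = 19 + (¾ - 6075*√2/8) = 79/4 - 6075*√2/8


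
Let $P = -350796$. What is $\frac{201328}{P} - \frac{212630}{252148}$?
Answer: $- \frac{15669275753}{11056563726} \approx -1.4172$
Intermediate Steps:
$\frac{201328}{P} - \frac{212630}{252148} = \frac{201328}{-350796} - \frac{212630}{252148} = 201328 \left(- \frac{1}{350796}\right) - \frac{106315}{126074} = - \frac{50332}{87699} - \frac{106315}{126074} = - \frac{15669275753}{11056563726}$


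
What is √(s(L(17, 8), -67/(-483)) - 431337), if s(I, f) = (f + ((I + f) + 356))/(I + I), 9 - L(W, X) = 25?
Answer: I*√1610058529779/1932 ≈ 656.77*I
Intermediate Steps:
L(W, X) = -16 (L(W, X) = 9 - 1*25 = 9 - 25 = -16)
s(I, f) = (356 + I + 2*f)/(2*I) (s(I, f) = (f + (356 + I + f))/((2*I)) = (356 + I + 2*f)*(1/(2*I)) = (356 + I + 2*f)/(2*I))
√(s(L(17, 8), -67/(-483)) - 431337) = √((178 - 67/(-483) + (½)*(-16))/(-16) - 431337) = √(-(178 - 67*(-1/483) - 8)/16 - 431337) = √(-(178 + 67/483 - 8)/16 - 431337) = √(-1/16*82177/483 - 431337) = √(-82177/7728 - 431337) = √(-3333454513/7728) = I*√1610058529779/1932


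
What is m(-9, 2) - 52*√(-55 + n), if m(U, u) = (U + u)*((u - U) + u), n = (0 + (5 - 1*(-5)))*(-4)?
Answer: -91 - 52*I*√95 ≈ -91.0 - 506.83*I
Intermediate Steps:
n = -40 (n = (0 + (5 + 5))*(-4) = (0 + 10)*(-4) = 10*(-4) = -40)
m(U, u) = (U + u)*(-U + 2*u)
m(-9, 2) - 52*√(-55 + n) = (-1*(-9)² + 2*2² - 9*2) - 52*√(-55 - 40) = (-1*81 + 2*4 - 18) - 52*I*√95 = (-81 + 8 - 18) - 52*I*√95 = -91 - 52*I*√95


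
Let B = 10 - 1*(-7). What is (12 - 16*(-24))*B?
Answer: 6732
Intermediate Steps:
B = 17 (B = 10 + 7 = 17)
(12 - 16*(-24))*B = (12 - 16*(-24))*17 = (12 + 384)*17 = 396*17 = 6732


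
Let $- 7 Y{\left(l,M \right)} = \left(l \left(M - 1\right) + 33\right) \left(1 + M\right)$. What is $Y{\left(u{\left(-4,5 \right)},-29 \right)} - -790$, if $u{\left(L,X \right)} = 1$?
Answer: $802$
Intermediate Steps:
$Y{\left(l,M \right)} = - \frac{\left(1 + M\right) \left(33 + l \left(-1 + M\right)\right)}{7}$ ($Y{\left(l,M \right)} = - \frac{\left(l \left(M - 1\right) + 33\right) \left(1 + M\right)}{7} = - \frac{\left(l \left(-1 + M\right) + 33\right) \left(1 + M\right)}{7} = - \frac{\left(33 + l \left(-1 + M\right)\right) \left(1 + M\right)}{7} = - \frac{\left(1 + M\right) \left(33 + l \left(-1 + M\right)\right)}{7}$)
$Y{\left(u{\left(-4,5 \right)},-29 \right)} - -790 = \left(- \frac{33}{7} - - \frac{957}{7} + \frac{1}{7} \cdot 1 - \frac{\left(-29\right)^{2}}{7}\right) - -790 = \left(- \frac{33}{7} + \frac{957}{7} + \frac{1}{7} - \frac{1}{7} \cdot 841\right) + 790 = \left(- \frac{33}{7} + \frac{957}{7} + \frac{1}{7} - \frac{841}{7}\right) + 790 = 12 + 790 = 802$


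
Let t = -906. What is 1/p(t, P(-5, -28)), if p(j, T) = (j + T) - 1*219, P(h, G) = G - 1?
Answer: -1/1154 ≈ -0.00086655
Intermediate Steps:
P(h, G) = -1 + G
p(j, T) = -219 + T + j (p(j, T) = (T + j) - 219 = -219 + T + j)
1/p(t, P(-5, -28)) = 1/(-219 + (-1 - 28) - 906) = 1/(-219 - 29 - 906) = 1/(-1154) = -1/1154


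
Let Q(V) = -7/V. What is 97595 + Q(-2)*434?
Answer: 99114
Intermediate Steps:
97595 + Q(-2)*434 = 97595 - 7/(-2)*434 = 97595 - 7*(-½)*434 = 97595 + (7/2)*434 = 97595 + 1519 = 99114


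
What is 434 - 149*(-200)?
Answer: 30234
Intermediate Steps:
434 - 149*(-200) = 434 + 29800 = 30234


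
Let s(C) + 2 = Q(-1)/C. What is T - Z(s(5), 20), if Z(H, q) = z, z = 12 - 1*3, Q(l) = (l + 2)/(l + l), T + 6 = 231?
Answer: 216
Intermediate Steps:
T = 225 (T = -6 + 231 = 225)
Q(l) = (2 + l)/(2*l) (Q(l) = (2 + l)/((2*l)) = (2 + l)*(1/(2*l)) = (2 + l)/(2*l))
z = 9 (z = 12 - 3 = 9)
s(C) = -2 - 1/(2*C) (s(C) = -2 + ((1/2)*(2 - 1)/(-1))/C = -2 + ((1/2)*(-1)*1)/C = -2 - 1/(2*C))
Z(H, q) = 9
T - Z(s(5), 20) = 225 - 1*9 = 225 - 9 = 216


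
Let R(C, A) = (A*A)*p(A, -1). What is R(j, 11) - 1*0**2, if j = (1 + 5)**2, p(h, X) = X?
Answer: -121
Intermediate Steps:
j = 36 (j = 6**2 = 36)
R(C, A) = -A**2 (R(C, A) = (A*A)*(-1) = A**2*(-1) = -A**2)
R(j, 11) - 1*0**2 = -1*11**2 - 1*0**2 = -1*121 - 1*0 = -121 + 0 = -121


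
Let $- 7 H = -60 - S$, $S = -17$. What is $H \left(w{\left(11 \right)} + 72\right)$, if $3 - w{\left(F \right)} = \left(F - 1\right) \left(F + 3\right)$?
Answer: $- \frac{2795}{7} \approx -399.29$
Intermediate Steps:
$H = \frac{43}{7}$ ($H = - \frac{-60 - -17}{7} = - \frac{-60 + 17}{7} = \left(- \frac{1}{7}\right) \left(-43\right) = \frac{43}{7} \approx 6.1429$)
$w{\left(F \right)} = 3 - \left(-1 + F\right) \left(3 + F\right)$ ($w{\left(F \right)} = 3 - \left(F - 1\right) \left(F + 3\right) = 3 - \left(-1 + F\right) \left(3 + F\right)$)
$H \left(w{\left(11 \right)} + 72\right) = \frac{43 \left(\left(6 - 11^{2} - 22\right) + 72\right)}{7} = \frac{43 \left(\left(6 - 121 - 22\right) + 72\right)}{7} = \frac{43 \left(-137 + 72\right)}{7} = \frac{43}{7} \left(-65\right) = - \frac{2795}{7}$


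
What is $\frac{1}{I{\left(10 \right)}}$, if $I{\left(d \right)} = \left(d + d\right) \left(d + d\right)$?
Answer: $\frac{1}{400} \approx 0.0025$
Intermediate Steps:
$I{\left(d \right)} = 4 d^{2}$ ($I{\left(d \right)} = 2 d 2 d = 4 d^{2}$)
$\frac{1}{I{\left(10 \right)}} = \frac{1}{4 \cdot 10^{2}} = \frac{1}{4 \cdot 100} = \frac{1}{400}$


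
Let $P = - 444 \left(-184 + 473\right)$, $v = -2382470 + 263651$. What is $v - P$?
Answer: $-1990503$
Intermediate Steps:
$v = -2118819$
$P = -128316$ ($P = \left(-444\right) 289 = -128316$)
$v - P = -2118819 - -128316 = -2118819 + 128316 = -1990503$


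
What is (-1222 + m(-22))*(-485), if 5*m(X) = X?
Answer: 594804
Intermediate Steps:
m(X) = X/5
(-1222 + m(-22))*(-485) = (-1222 + (1/5)*(-22))*(-485) = (-1222 - 22/5)*(-485) = -6132/5*(-485) = 594804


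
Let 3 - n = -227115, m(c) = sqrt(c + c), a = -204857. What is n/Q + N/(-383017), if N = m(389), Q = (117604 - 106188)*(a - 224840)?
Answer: -113559/2452710476 - sqrt(778)/383017 ≈ -0.00011912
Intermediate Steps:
Q = -4905420952 (Q = (117604 - 106188)*(-204857 - 224840) = 11416*(-429697) = -4905420952)
m(c) = sqrt(2)*sqrt(c) (m(c) = sqrt(2*c) = sqrt(2)*sqrt(c))
N = sqrt(778) (N = sqrt(2)*sqrt(389) = sqrt(778) ≈ 27.893)
n = 227118 (n = 3 - 1*(-227115) = 3 + 227115 = 227118)
n/Q + N/(-383017) = 227118/(-4905420952) + sqrt(778)/(-383017) = 227118*(-1/4905420952) + sqrt(778)*(-1/383017) = -113559/2452710476 - sqrt(778)/383017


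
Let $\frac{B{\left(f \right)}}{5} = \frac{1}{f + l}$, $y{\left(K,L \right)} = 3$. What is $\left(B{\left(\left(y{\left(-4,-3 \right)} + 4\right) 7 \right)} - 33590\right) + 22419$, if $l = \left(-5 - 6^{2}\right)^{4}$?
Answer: $- \frac{6313424701}{565162} \approx -11171.0$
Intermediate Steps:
$l = 2825761$ ($l = \left(-5 - 36\right)^{4} = \left(-41\right)^{4} = 2825761$)
$B{\left(f \right)} = \frac{5}{2825761 + f}$ ($B{\left(f \right)} = \frac{5}{f + 2825761} = \frac{5}{2825761 + f}$)
$\left(B{\left(\left(y{\left(-4,-3 \right)} + 4\right) 7 \right)} - 33590\right) + 22419 = \left(\frac{5}{2825761 + \left(3 + 4\right) 7} - 33590\right) + 22419 = \left(\frac{5}{2825761 + 7 \cdot 7} - 33590\right) + 22419 = \left(\frac{5}{2825761 + 49} - 33590\right) + 22419 = \left(\frac{5}{2825810} - 33590\right) + 22419 = \left(5 \cdot \frac{1}{2825810} - 33590\right) + 22419 = \left(\frac{1}{565162} - 33590\right) + 22419 = - \frac{18983791579}{565162} + 22419 = - \frac{6313424701}{565162}$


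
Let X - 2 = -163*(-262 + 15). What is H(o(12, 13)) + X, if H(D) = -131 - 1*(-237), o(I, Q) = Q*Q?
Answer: 40369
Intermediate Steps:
o(I, Q) = Q**2
X = 40263 (X = 2 - 163*(-262 + 15) = 2 - 163*(-247) = 2 + 40261 = 40263)
H(D) = 106 (H(D) = -131 + 237 = 106)
H(o(12, 13)) + X = 106 + 40263 = 40369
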